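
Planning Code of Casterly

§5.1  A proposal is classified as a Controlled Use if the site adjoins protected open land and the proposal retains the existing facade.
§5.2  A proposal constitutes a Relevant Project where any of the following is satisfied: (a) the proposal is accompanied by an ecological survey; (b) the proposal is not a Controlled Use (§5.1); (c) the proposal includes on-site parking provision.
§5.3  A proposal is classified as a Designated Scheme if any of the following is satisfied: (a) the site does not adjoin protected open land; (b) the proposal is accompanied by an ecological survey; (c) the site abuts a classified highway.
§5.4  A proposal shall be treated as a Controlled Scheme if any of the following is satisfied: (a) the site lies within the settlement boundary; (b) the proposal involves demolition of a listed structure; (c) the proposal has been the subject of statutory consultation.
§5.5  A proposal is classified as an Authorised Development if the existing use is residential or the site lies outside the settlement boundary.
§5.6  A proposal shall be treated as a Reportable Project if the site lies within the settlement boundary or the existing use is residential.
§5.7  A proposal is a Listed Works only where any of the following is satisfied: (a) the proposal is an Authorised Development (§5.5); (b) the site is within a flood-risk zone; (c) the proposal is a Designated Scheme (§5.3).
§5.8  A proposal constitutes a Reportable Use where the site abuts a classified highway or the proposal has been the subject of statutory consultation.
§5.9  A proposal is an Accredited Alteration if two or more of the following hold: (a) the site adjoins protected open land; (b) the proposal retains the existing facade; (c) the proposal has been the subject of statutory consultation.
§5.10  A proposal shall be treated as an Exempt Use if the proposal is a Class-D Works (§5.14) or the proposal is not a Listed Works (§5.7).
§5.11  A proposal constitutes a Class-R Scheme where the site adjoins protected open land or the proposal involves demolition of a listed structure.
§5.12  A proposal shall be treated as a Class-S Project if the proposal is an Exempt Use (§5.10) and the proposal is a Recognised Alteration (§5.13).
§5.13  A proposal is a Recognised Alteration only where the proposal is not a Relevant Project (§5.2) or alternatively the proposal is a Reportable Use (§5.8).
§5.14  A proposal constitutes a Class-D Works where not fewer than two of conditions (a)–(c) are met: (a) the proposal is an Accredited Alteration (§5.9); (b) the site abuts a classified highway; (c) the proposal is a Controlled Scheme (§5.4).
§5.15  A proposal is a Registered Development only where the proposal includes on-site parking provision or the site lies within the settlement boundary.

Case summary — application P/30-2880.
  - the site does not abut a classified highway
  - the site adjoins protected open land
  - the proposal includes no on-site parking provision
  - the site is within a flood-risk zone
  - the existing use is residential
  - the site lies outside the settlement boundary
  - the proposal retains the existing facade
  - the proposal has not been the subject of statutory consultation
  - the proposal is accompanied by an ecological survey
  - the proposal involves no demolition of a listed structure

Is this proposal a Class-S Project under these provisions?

No

§5.9 — Accredited Alteration: the site adjoins protected open land? yes; the proposal retains the existing facade? yes; the proposal has been the subject of statutory consultation? no — 2 of 3 hold (need ≥2) → satisfied.
§5.4 — Controlled Scheme: [the site lies within the settlement boundary? no] OR [the proposal involves demolition of a listed structure? no] OR [the proposal has been the subject of statutory consultation? no] → not satisfied.
§5.14 — Class-D Works: Accredited Alteration (§5.9)? yes; the site abuts a classified highway? no; Controlled Scheme (§5.4)? no — 1 of 3 hold (need ≥2) → not satisfied.
§5.5 — Authorised Development: [the existing use is residential? yes] OR [the site lies outside the settlement boundary? yes] → satisfied.
§5.3 — Designated Scheme: [the site does not adjoin protected open land? no] OR [the proposal is accompanied by an ecological survey? yes] OR [the site abuts a classified highway? no] → satisfied.
§5.7 — Listed Works: [Authorised Development (§5.5)? yes] OR [the site is within a flood-risk zone? yes] OR [Designated Scheme (§5.3)? yes] → satisfied.
§5.10 — Exempt Use: [Class-D Works (§5.14)? no] OR [not a Listed Works (§5.7)? no] → not satisfied.
§5.1 — Controlled Use: [the site adjoins protected open land? yes] AND [the proposal retains the existing facade? yes] → satisfied.
§5.2 — Relevant Project: [the proposal is accompanied by an ecological survey? yes] OR [not a Controlled Use (§5.1)? no] OR [the proposal includes on-site parking provision? no] → satisfied.
§5.8 — Reportable Use: [the site abuts a classified highway? no] OR [the proposal has been the subject of statutory consultation? no] → not satisfied.
§5.13 — Recognised Alteration: [not a Relevant Project (§5.2)? no] OR [Reportable Use (§5.8)? no] → not satisfied.
§5.12 — Class-S Project: [Exempt Use (§5.10)? no] AND [Recognised Alteration (§5.13)? no] → not satisfied.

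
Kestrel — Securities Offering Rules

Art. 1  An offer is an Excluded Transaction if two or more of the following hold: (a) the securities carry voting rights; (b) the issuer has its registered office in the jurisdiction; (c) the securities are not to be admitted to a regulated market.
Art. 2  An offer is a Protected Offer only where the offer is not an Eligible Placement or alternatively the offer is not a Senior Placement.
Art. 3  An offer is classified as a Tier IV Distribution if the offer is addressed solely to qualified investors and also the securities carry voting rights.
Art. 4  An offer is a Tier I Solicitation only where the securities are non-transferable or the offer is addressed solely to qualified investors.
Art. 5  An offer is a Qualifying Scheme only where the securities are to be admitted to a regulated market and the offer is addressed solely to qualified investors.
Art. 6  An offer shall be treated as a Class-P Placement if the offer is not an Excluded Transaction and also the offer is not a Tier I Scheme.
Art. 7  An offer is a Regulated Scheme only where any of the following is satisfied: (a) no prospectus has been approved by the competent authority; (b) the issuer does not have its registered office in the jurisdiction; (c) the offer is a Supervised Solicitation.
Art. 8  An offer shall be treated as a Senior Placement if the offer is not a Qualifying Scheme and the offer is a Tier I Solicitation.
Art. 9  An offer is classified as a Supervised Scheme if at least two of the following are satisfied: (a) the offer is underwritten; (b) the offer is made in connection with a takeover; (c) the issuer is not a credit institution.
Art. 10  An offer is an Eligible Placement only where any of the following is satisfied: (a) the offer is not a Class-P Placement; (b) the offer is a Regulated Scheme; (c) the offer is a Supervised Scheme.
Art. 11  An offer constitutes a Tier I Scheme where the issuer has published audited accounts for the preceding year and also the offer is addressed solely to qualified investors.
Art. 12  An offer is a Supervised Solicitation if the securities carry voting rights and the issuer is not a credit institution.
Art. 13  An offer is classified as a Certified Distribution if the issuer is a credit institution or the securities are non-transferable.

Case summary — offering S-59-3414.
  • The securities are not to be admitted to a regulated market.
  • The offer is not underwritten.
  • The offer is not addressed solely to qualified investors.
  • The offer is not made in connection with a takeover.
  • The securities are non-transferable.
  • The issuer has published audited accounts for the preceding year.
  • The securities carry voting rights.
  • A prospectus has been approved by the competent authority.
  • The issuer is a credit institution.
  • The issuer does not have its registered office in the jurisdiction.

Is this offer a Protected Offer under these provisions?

article 1 — Excluded Transaction: the securities carry voting rights? yes; the issuer has its registered office in the jurisdiction? no; the securities are not to be admitted to a regulated market? yes — 2 of 3 hold (need ≥2) → satisfied.
article 11 — Tier I Scheme: [the issuer has published audited accounts for the preceding year? yes] AND [the offer is addressed solely to qualified investors? no] → not satisfied.
article 6 — Class-P Placement: [not an Excluded Transaction (article 1)? no] AND [not a Tier I Scheme (article 11)? yes] → not satisfied.
article 12 — Supervised Solicitation: [the securities carry voting rights? yes] AND [the issuer is not a credit institution? no] → not satisfied.
article 7 — Regulated Scheme: [no prospectus has been approved by the competent authority? no] OR [the issuer does not have its registered office in the jurisdiction? yes] OR [Supervised Solicitation (article 12)? no] → satisfied.
article 9 — Supervised Scheme: the offer is underwritten? no; the offer is made in connection with a takeover? no; the issuer is not a credit institution? no — 0 of 3 hold (need ≥2) → not satisfied.
article 10 — Eligible Placement: [not a Class-P Placement (article 6)? yes] OR [Regulated Scheme (article 7)? yes] OR [Supervised Scheme (article 9)? no] → satisfied.
article 5 — Qualifying Scheme: [the securities are to be admitted to a regulated market? no] AND [the offer is addressed solely to qualified investors? no] → not satisfied.
article 4 — Tier I Solicitation: [the securities are non-transferable? yes] OR [the offer is addressed solely to qualified investors? no] → satisfied.
article 8 — Senior Placement: [not a Qualifying Scheme (article 5)? yes] AND [Tier I Solicitation (article 4)? yes] → satisfied.
article 2 — Protected Offer: [not an Eligible Placement (article 10)? no] OR [not a Senior Placement (article 8)? no] → not satisfied.

No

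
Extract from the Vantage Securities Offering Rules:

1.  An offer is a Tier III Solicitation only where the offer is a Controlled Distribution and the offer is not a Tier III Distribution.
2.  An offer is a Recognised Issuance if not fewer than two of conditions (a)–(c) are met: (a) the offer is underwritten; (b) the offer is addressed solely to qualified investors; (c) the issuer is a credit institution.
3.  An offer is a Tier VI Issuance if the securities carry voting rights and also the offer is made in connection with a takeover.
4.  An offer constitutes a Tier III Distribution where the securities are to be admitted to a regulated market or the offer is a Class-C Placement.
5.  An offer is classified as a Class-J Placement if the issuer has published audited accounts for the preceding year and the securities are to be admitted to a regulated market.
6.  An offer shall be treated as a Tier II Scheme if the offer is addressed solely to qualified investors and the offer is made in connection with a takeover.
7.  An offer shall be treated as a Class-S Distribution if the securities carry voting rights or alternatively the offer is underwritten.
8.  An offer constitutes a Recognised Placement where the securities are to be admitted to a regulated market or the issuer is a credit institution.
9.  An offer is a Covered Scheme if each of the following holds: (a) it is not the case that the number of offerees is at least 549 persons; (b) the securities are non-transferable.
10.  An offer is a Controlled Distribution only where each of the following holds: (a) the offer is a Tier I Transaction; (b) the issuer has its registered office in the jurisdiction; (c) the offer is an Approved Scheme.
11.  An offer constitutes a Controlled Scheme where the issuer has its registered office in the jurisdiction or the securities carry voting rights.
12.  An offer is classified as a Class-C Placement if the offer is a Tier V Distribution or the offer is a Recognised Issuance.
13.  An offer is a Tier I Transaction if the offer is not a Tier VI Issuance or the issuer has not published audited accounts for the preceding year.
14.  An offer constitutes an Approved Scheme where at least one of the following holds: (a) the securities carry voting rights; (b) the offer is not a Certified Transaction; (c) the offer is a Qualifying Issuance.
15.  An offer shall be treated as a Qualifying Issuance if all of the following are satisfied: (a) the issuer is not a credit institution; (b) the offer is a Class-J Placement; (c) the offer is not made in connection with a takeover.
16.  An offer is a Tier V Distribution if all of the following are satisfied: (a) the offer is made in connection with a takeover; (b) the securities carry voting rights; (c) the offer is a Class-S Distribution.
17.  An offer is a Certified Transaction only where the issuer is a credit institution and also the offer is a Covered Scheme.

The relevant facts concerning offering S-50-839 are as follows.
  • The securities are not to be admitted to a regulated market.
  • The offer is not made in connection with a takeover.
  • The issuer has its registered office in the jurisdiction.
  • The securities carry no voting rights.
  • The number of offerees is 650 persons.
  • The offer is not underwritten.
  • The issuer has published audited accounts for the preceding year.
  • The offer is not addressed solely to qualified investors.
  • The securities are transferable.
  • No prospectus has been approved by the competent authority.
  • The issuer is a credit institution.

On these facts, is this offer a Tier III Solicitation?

paragraph 3 — Tier VI Issuance: [the securities carry voting rights? no] AND [the offer is made in connection with a takeover? no] → not satisfied.
paragraph 13 — Tier I Transaction: [not a Tier VI Issuance (paragraph 3)? yes] OR [the issuer has not published audited accounts for the preceding year? no] → satisfied.
paragraph 9 — Covered Scheme: [number of offerees: 650 persons ≥ 549 persons? yes, so negated condition no] AND [the securities are non-transferable? no] → not satisfied.
paragraph 17 — Certified Transaction: [the issuer is a credit institution? yes] AND [Covered Scheme (paragraph 9)? no] → not satisfied.
paragraph 5 — Class-J Placement: [the issuer has published audited accounts for the preceding year? yes] AND [the securities are to be admitted to a regulated market? no] → not satisfied.
paragraph 15 — Qualifying Issuance: [the issuer is not a credit institution? no] AND [Class-J Placement (paragraph 5)? no] AND [the offer is not made in connection with a takeover? yes] → not satisfied.
paragraph 14 — Approved Scheme: [the securities carry voting rights? no] OR [not a Certified Transaction (paragraph 17)? yes] OR [Qualifying Issuance (paragraph 15)? no] → satisfied.
paragraph 10 — Controlled Distribution: [Tier I Transaction (paragraph 13)? yes] AND [the issuer has its registered office in the jurisdiction? yes] AND [Approved Scheme (paragraph 14)? yes] → satisfied.
paragraph 7 — Class-S Distribution: [the securities carry voting rights? no] OR [the offer is underwritten? no] → not satisfied.
paragraph 16 — Tier V Distribution: [the offer is made in connection with a takeover? no] AND [the securities carry voting rights? no] AND [Class-S Distribution (paragraph 7)? no] → not satisfied.
paragraph 2 — Recognised Issuance: the offer is underwritten? no; the offer is addressed solely to qualified investors? no; the issuer is a credit institution? yes — 1 of 3 hold (need ≥2) → not satisfied.
paragraph 12 — Class-C Placement: [Tier V Distribution (paragraph 16)? no] OR [Recognised Issuance (paragraph 2)? no] → not satisfied.
paragraph 4 — Tier III Distribution: [the securities are to be admitted to a regulated market? no] OR [Class-C Placement (paragraph 12)? no] → not satisfied.
paragraph 1 — Tier III Solicitation: [Controlled Distribution (paragraph 10)? yes] AND [not a Tier III Distribution (paragraph 4)? yes] → satisfied.

Yes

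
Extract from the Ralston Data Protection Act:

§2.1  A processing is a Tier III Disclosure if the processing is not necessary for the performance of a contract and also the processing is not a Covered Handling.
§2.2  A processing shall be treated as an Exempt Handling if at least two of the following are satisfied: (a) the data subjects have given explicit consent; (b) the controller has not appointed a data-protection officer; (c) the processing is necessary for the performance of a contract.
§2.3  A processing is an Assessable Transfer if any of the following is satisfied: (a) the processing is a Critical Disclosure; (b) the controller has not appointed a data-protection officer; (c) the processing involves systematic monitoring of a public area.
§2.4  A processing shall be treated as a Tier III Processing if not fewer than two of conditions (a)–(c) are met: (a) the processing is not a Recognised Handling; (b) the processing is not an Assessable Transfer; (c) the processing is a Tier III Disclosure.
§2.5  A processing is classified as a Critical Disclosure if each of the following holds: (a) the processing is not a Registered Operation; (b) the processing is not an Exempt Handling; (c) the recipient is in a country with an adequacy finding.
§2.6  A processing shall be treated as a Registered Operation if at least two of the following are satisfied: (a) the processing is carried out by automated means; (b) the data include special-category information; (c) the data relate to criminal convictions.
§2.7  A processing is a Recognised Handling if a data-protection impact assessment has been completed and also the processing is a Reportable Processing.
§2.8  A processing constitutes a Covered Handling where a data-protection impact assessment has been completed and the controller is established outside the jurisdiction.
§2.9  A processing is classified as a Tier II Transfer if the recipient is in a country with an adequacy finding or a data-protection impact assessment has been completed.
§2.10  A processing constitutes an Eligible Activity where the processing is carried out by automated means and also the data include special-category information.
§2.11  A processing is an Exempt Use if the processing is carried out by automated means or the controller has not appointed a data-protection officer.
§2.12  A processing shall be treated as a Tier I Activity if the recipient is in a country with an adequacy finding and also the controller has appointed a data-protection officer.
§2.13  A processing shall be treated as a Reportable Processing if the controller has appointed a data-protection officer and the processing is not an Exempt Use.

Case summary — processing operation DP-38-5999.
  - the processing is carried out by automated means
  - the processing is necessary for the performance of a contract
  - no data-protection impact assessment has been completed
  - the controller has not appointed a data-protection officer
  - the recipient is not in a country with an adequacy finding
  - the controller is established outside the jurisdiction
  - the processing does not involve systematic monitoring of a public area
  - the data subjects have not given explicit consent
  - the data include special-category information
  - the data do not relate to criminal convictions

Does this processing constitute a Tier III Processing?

§2.11 — Exempt Use: [the processing is carried out by automated means? yes] OR [the controller has not appointed a data-protection officer? yes] → satisfied.
§2.13 — Reportable Processing: [the controller has appointed a data-protection officer? no] AND [not an Exempt Use (§2.11)? no] → not satisfied.
§2.7 — Recognised Handling: [a data-protection impact assessment has been completed? no] AND [Reportable Processing (§2.13)? no] → not satisfied.
§2.6 — Registered Operation: the processing is carried out by automated means? yes; the data include special-category information? yes; the data relate to criminal convictions? no — 2 of 3 hold (need ≥2) → satisfied.
§2.2 — Exempt Handling: the data subjects have given explicit consent? no; the controller has not appointed a data-protection officer? yes; the processing is necessary for the performance of a contract? yes — 2 of 3 hold (need ≥2) → satisfied.
§2.5 — Critical Disclosure: [not a Registered Operation (§2.6)? no] AND [not an Exempt Handling (§2.2)? no] AND [the recipient is in a country with an adequacy finding? no] → not satisfied.
§2.3 — Assessable Transfer: [Critical Disclosure (§2.5)? no] OR [the controller has not appointed a data-protection officer? yes] OR [the processing involves systematic monitoring of a public area? no] → satisfied.
§2.8 — Covered Handling: [a data-protection impact assessment has been completed? no] AND [the controller is established outside the jurisdiction? yes] → not satisfied.
§2.1 — Tier III Disclosure: [the processing is not necessary for the performance of a contract? no] AND [not a Covered Handling (§2.8)? yes] → not satisfied.
§2.4 — Tier III Processing: not a Recognised Handling (§2.7)? yes; not an Assessable Transfer (§2.3)? no; Tier III Disclosure (§2.1)? no — 1 of 3 hold (need ≥2) → not satisfied.

No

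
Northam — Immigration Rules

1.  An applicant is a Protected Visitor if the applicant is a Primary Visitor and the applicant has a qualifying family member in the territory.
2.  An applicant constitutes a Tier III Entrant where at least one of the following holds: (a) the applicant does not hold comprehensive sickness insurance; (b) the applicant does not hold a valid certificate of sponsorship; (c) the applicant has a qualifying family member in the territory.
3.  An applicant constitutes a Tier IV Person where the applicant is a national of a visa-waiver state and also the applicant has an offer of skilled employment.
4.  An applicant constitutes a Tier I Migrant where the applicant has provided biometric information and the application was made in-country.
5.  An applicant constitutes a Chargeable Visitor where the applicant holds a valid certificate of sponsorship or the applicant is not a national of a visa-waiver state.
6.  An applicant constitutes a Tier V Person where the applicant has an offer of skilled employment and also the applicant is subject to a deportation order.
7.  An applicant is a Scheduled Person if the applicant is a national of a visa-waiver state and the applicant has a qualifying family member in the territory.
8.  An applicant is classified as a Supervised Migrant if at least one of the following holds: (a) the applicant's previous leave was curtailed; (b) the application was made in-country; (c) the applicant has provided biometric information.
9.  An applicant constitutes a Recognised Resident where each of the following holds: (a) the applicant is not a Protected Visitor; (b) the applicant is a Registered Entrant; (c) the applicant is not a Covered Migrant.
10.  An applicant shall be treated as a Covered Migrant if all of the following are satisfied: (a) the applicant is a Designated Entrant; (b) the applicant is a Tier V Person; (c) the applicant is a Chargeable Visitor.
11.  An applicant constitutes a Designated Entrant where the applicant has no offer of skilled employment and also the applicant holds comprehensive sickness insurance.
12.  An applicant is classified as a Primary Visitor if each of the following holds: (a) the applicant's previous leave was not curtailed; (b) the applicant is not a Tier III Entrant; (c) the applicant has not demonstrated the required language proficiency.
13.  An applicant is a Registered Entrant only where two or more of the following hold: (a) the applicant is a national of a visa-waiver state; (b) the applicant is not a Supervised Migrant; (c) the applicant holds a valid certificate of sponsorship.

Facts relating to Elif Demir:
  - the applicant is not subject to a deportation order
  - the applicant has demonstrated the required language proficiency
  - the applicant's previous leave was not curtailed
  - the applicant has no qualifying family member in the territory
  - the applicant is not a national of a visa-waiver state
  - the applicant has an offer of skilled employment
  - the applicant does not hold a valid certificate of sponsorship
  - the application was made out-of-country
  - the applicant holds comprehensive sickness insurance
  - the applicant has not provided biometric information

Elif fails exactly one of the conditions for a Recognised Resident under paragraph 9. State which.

paragraph 2 — Tier III Entrant: [the applicant does not hold comprehensive sickness insurance? no] OR [the applicant does not hold a valid certificate of sponsorship? yes] OR [the applicant has a qualifying family member in the territory? no] → satisfied.
paragraph 12 — Primary Visitor: [the applicant's previous leave was not curtailed? yes] AND [not a Tier III Entrant (paragraph 2)? no] AND [the applicant has not demonstrated the required language proficiency? no] → not satisfied.
paragraph 1 — Protected Visitor: [Primary Visitor (paragraph 12)? no] AND [the applicant has a qualifying family member in the territory? no] → not satisfied.
paragraph 8 — Supervised Migrant: [the applicant's previous leave was curtailed? no] OR [the application was made in-country? no] OR [the applicant has provided biometric information? no] → not satisfied.
paragraph 13 — Registered Entrant: the applicant is a national of a visa-waiver state? no; not a Supervised Migrant (paragraph 8)? yes; the applicant holds a valid certificate of sponsorship? no — 1 of 3 hold (need ≥2) → not satisfied.
paragraph 11 — Designated Entrant: [the applicant has no offer of skilled employment? no] AND [the applicant holds comprehensive sickness insurance? yes] → not satisfied.
paragraph 6 — Tier V Person: [the applicant has an offer of skilled employment? yes] AND [the applicant is subject to a deportation order? no] → not satisfied.
paragraph 5 — Chargeable Visitor: [the applicant holds a valid certificate of sponsorship? no] OR [the applicant is not a national of a visa-waiver state? yes] → satisfied.
paragraph 10 — Covered Migrant: [Designated Entrant (paragraph 11)? no] AND [Tier V Person (paragraph 6)? no] AND [Chargeable Visitor (paragraph 5)? yes] → not satisfied.
paragraph 9 — Recognised Resident: [not a Protected Visitor (paragraph 1)? yes] AND [Registered Entrant (paragraph 13)? no] AND [not a Covered Migrant (paragraph 10)? yes] → not satisfied.

Registered Entrant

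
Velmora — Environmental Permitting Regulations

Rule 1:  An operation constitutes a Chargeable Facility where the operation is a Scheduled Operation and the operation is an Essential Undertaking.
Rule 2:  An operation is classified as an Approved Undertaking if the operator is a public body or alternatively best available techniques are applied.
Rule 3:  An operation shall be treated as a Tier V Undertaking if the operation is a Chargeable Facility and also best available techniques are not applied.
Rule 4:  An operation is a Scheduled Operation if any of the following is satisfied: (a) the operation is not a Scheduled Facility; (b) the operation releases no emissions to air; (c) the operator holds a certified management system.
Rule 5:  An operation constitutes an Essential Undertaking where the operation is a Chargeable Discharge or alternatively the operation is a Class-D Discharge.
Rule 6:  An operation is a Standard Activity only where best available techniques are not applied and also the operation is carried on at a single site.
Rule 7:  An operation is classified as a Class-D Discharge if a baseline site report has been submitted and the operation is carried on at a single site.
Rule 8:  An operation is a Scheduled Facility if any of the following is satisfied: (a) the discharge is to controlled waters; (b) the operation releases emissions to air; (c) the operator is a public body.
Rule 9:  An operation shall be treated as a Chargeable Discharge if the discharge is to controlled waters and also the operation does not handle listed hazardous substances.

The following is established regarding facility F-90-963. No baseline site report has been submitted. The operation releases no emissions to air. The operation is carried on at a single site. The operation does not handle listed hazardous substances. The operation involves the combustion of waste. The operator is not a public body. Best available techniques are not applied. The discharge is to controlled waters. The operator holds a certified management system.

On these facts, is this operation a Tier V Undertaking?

Yes

rule 8 — Scheduled Facility: [the discharge is to controlled waters? yes] OR [the operation releases emissions to air? no] OR [the operator is a public body? no] → satisfied.
rule 4 — Scheduled Operation: [not a Scheduled Facility (rule 8)? no] OR [the operation releases no emissions to air? yes] OR [the operator holds a certified management system? yes] → satisfied.
rule 9 — Chargeable Discharge: [the discharge is to controlled waters? yes] AND [the operation does not handle listed hazardous substances? yes] → satisfied.
rule 7 — Class-D Discharge: [a baseline site report has been submitted? no] AND [the operation is carried on at a single site? yes] → not satisfied.
rule 5 — Essential Undertaking: [Chargeable Discharge (rule 9)? yes] OR [Class-D Discharge (rule 7)? no] → satisfied.
rule 1 — Chargeable Facility: [Scheduled Operation (rule 4)? yes] AND [Essential Undertaking (rule 5)? yes] → satisfied.
rule 3 — Tier V Undertaking: [Chargeable Facility (rule 1)? yes] AND [best available techniques are not applied? yes] → satisfied.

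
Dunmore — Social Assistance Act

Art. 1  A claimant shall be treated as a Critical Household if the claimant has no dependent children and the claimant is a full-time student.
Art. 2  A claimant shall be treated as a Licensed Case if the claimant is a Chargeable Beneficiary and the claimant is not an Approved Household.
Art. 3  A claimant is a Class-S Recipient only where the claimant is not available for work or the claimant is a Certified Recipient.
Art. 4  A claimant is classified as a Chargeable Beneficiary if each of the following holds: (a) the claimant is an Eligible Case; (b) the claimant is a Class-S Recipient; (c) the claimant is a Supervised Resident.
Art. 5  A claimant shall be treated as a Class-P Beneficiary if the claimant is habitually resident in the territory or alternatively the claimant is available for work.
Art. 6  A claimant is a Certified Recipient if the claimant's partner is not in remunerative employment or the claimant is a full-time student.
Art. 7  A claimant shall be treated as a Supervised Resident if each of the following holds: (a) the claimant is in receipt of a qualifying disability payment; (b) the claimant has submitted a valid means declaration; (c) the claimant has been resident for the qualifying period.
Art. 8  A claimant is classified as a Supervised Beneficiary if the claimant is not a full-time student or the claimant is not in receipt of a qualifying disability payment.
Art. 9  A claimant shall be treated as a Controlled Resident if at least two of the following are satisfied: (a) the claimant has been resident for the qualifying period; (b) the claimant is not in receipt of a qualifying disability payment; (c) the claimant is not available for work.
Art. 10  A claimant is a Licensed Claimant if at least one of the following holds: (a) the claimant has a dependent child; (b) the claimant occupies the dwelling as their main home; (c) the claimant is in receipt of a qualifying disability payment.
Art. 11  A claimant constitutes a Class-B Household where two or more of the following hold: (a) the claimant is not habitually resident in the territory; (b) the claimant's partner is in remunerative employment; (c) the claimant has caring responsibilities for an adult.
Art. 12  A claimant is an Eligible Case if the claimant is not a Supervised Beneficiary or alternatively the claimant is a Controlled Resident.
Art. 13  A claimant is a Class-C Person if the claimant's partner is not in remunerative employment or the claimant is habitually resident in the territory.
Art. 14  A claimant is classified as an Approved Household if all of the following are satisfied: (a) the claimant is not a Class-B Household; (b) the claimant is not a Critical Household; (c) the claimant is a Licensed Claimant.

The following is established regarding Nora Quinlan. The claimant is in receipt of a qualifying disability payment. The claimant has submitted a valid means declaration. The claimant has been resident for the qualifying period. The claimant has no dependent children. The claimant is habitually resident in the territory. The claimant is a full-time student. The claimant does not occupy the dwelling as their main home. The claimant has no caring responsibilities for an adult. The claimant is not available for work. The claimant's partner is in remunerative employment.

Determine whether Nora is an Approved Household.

article 11 — Class-B Household: the claimant is not habitually resident in the territory? no; the claimant's partner is in remunerative employment? yes; the claimant has caring responsibilities for an adult? no — 1 of 3 hold (need ≥2) → not satisfied.
article 1 — Critical Household: [the claimant has no dependent children? yes] AND [the claimant is a full-time student? yes] → satisfied.
article 10 — Licensed Claimant: [the claimant has a dependent child? no] OR [the claimant occupies the dwelling as their main home? no] OR [the claimant is in receipt of a qualifying disability payment? yes] → satisfied.
article 14 — Approved Household: [not a Class-B Household (article 11)? yes] AND [not a Critical Household (article 1)? no] AND [Licensed Claimant (article 10)? yes] → not satisfied.

No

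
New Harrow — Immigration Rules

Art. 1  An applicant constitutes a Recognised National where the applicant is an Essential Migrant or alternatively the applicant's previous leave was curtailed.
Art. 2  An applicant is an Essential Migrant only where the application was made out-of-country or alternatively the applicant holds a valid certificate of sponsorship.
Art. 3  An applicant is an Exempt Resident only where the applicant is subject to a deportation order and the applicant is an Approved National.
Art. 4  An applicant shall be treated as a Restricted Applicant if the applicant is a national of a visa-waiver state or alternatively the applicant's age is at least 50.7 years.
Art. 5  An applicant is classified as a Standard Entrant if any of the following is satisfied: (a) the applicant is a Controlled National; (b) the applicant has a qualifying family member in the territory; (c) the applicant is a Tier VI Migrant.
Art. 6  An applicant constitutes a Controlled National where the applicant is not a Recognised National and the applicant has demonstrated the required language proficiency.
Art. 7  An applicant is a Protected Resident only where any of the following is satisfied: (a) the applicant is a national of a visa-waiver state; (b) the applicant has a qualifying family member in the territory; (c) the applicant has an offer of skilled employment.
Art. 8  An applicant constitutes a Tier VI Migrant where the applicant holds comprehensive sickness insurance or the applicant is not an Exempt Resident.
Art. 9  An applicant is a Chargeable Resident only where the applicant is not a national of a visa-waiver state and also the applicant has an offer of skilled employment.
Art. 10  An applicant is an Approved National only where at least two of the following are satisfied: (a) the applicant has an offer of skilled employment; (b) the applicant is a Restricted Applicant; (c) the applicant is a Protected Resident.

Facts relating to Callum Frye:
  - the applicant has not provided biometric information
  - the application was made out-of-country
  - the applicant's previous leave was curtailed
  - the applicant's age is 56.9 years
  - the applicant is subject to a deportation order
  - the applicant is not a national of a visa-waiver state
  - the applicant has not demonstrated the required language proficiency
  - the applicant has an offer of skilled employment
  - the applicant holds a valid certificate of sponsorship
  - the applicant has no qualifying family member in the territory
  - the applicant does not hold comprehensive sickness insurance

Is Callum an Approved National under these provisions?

Yes

Under article 4: the applicant is a national of a visa-waiver state? no; or applicant's age: 56.9 years ≥ 50.7 years? yes. So the applicant is a Restricted Applicant.
Under article 7: the applicant is a national of a visa-waiver state? no; or the applicant has a qualifying family member in the territory? no; or the applicant has an offer of skilled employment? yes. So the applicant is a Protected Resident.
Under article 10: the applicant has an offer of skilled employment? yes; Restricted Applicant (article 4)? yes; Protected Resident (article 7)? yes — 3 of 3 hold (need ≥2) → satisfied.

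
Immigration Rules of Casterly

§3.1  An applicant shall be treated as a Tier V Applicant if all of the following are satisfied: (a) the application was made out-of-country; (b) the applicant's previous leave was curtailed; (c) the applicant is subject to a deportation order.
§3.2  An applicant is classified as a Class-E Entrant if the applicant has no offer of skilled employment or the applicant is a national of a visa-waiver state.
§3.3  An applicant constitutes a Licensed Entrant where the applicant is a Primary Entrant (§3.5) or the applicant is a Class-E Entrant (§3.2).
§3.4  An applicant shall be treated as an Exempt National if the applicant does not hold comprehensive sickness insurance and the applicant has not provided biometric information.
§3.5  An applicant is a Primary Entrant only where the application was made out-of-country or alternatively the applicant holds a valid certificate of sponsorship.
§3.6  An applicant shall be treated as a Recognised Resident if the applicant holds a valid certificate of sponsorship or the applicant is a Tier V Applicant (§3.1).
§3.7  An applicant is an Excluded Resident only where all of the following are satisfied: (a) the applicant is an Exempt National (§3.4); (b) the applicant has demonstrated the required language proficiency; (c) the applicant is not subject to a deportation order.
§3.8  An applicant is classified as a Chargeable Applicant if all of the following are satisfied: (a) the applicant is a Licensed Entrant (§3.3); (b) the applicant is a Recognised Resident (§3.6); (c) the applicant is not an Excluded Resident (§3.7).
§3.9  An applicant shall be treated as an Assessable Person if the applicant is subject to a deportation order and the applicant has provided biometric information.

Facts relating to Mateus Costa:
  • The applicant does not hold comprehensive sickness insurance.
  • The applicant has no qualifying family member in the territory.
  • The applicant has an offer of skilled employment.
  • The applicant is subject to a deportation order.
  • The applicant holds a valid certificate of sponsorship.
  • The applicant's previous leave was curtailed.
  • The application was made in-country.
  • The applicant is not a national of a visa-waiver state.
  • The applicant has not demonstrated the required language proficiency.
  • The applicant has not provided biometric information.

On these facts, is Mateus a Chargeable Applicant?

§3.5 — Primary Entrant: [the application was made out-of-country? no] OR [the applicant holds a valid certificate of sponsorship? yes] → satisfied.
§3.2 — Class-E Entrant: [the applicant has no offer of skilled employment? no] OR [the applicant is a national of a visa-waiver state? no] → not satisfied.
§3.3 — Licensed Entrant: [Primary Entrant (§3.5)? yes] OR [Class-E Entrant (§3.2)? no] → satisfied.
§3.1 — Tier V Applicant: [the application was made out-of-country? no] AND [the applicant's previous leave was curtailed? yes] AND [the applicant is subject to a deportation order? yes] → not satisfied.
§3.6 — Recognised Resident: [the applicant holds a valid certificate of sponsorship? yes] OR [Tier V Applicant (§3.1)? no] → satisfied.
§3.4 — Exempt National: [the applicant does not hold comprehensive sickness insurance? yes] AND [the applicant has not provided biometric information? yes] → satisfied.
§3.7 — Excluded Resident: [Exempt National (§3.4)? yes] AND [the applicant has demonstrated the required language proficiency? no] AND [the applicant is not subject to a deportation order? no] → not satisfied.
§3.8 — Chargeable Applicant: [Licensed Entrant (§3.3)? yes] AND [Recognised Resident (§3.6)? yes] AND [not an Excluded Resident (§3.7)? yes] → satisfied.

Yes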